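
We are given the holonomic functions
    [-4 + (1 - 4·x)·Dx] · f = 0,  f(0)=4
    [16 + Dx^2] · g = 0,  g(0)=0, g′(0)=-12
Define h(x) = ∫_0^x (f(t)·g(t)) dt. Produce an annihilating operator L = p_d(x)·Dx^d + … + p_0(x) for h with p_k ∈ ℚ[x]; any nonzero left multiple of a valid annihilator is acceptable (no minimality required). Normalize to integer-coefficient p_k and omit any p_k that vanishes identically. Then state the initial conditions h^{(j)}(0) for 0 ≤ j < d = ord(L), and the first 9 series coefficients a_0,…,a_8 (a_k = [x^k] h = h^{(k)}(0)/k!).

L = (-16 + 64·x)·Dx + 8·Dx^2 + (-1 + 4·x)·Dx^3  (order 3).
h: a_k = 0, 0, -24, -64, -160, -512, -25856/15, -206848/35, -2171392/105, …
ICs: h(0) = 0, h′(0) = 0, h′′(0) = -48.

f: a_k = 4, 16, 64, 256, 1024, 4096, 16384, 65536, 262144, …
g: a_k = 0, -12, 0, 32, 0, -128/5, 0, 1024/105, 0, …
Sym-product of L_f,L_g gives L₀ (≤ ord 2).
∫: right-multiply L₀ by Dx.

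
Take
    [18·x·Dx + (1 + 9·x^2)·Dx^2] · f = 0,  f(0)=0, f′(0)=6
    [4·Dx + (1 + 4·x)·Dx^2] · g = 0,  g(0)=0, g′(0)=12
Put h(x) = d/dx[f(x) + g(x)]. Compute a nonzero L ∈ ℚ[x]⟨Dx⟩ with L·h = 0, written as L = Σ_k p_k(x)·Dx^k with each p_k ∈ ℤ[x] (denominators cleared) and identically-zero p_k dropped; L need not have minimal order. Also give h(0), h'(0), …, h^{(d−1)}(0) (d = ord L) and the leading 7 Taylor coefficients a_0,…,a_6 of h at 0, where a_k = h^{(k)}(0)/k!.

f: a_k = 0, 6, 0, -18, 0, 486/5, 0, …
g: a_k = 0, 12, -24, 64, -192, 3072/5, -2048, …
Weyl lclm of L_f,L_g ⇒ L₀ (ord ≤ 4).
h=h₀': d/dx-closure on L₀ ⇒ L.
L = (-36 - 432·x + 972·x^2 + 1296·x^3) + (-25 - 72·x - 189·x^2 + 1944·x^3 + 2592·x^4)·Dx + (-2 + x + 36·x^2 + 81·x^3 + 486·x^4 + 648·x^5)·Dx^2  (order 2).
h: a_k = 18, -48, 138, -768, 3558, -12288, 44778, …
ICs: h(0) = 18, h′(0) = -48.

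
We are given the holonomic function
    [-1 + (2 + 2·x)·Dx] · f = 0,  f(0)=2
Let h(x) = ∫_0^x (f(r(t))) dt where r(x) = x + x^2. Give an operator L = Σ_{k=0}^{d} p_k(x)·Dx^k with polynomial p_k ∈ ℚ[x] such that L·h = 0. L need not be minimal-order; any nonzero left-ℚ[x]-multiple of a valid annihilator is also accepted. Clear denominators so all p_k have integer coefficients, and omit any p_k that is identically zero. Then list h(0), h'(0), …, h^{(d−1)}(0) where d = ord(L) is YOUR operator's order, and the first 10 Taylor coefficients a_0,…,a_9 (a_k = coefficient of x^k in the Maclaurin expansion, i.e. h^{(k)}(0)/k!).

L = (-1 - 2·x)·Dx + (2 + 2·x + 2·x^2)·Dx^2  (order 2).
h: a_k = 0, 2, 1/2, 1/4, -3/32, 3/320, 5/256, -57/3584, 21/8192, 289/49152, …
ICs: h(0) = 0, h′(0) = 2.

f: a_k = 2, 1, -1/4, 1/8, -5/64, 7/128, -21/512, 33/1024, -429/16384, 715/32768, …
Substitute x→r, Dx→(1/r')Dx; clear ⇒ L₀.
h=∫h₀ ⇒ L = L₀·Dx.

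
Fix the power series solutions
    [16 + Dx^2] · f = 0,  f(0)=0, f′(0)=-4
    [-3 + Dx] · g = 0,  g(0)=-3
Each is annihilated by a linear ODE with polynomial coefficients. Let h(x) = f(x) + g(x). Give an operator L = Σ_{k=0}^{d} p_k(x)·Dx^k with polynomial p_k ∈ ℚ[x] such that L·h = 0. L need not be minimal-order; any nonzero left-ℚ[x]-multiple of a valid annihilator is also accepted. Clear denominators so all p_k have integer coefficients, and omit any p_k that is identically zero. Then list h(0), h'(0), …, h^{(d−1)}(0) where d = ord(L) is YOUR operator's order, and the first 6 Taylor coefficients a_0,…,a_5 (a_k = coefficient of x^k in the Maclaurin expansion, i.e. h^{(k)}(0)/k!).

L = -48 + 16·Dx - 3·Dx^2 + Dx^3  (order 3).
h: a_k = -3, -13, -27/2, -17/6, -81/8, -1753/120, …
ICs: h(0) = -3, h′(0) = -13, h′′(0) = -27.

f: a_k = 0, -4, 0, 32/3, 0, -128/15, …
g: a_k = -3, -9, -27/2, -27/2, -81/8, -243/40, …
Sum ⇒ L₀ = lclm(L_f,L_g) in ℚ(x)⟨Dx⟩.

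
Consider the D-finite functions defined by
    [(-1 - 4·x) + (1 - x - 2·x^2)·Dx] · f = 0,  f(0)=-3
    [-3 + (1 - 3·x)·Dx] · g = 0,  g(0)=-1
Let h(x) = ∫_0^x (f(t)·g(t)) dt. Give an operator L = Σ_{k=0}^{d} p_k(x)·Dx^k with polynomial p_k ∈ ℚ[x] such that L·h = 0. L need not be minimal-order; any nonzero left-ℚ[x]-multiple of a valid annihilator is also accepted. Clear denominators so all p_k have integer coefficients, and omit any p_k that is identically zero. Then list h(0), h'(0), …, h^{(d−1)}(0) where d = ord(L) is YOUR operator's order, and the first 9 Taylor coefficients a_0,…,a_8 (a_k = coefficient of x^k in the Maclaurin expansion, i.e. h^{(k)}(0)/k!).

f: a_k = -3, -3, -9, -15, -33, -63, -129, -255, -513, …
g: a_k = -1, -3, -9, -27, -81, -243, -729, -2187, -6561, …
h₀=f·g: eliminate ⇒ L₀, order ≤ 1·1.
h=∫₀ˣh₀: take L = L₀·Dx.
L = (-4 + 2·x + 18·x^2)·Dx + (1 - 4·x + x^2 + 6·x^3)·Dx^2  (order 2).
h: a_k = 0, 3, 6, 15, 75/2, 483/5, 252, 4665/7, 7125/4, …
ICs: h(0) = 0, h′(0) = 3.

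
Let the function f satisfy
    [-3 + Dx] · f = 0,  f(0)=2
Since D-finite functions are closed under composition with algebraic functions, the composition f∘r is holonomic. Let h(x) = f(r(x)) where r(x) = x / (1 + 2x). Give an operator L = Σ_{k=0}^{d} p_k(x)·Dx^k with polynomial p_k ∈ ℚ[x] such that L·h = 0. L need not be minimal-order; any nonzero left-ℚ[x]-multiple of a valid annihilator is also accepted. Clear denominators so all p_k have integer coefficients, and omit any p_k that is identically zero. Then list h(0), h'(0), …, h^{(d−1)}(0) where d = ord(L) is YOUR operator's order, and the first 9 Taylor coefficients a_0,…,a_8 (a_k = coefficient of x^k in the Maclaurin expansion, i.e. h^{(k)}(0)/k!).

L = -3 + (1 + 4·x + 4·x^2)·Dx  (order 1).
h: a_k = 2, 6, -3, -3, 51/4, -519/20, 1581/40, -12441/280, 45417/2240, …
ICs: h(0) = 2.

f: a_k = 2, 6, 9, 9, 27/4, 81/20, 81/40, 243/280, 729/2240, …
Substitute x→r, Dx→(1/r')Dx; clear ⇒ L₀.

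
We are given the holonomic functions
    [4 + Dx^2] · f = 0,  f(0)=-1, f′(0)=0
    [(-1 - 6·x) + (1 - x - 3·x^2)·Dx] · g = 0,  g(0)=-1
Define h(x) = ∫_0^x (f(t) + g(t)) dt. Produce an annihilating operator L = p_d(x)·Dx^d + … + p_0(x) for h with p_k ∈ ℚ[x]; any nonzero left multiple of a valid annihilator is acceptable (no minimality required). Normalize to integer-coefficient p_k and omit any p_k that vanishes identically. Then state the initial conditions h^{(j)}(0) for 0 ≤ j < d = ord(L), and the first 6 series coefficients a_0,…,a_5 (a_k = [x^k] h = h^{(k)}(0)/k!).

f: a_k = -1, 0, 2, 0, -2/3, 0, …
g: a_k = -1, -1, -4, -7, -19, -40, …
L₀ := lclm(L_f,L_g); ord L₀ ≤ 2+1.
∫: right-multiply L₀ by Dx.
L = (-92 - 608·x - 512·x^2 - 1104·x^3 - 360·x^4 - 432·x^5)·Dx + (24 - 4·x - 24·x^2 - 80·x^3 - 180·x^4 - 216·x^5 - 216·x^6)·Dx^2 + (-23 - 152·x - 128·x^2 - 276·x^3 - 90·x^4 - 108·x^5)·Dx^3 + (6 - x - 6·x^2 - 20·x^3 - 45·x^4 - 54·x^5 - 54·x^6)·Dx^4  (order 4).
h: a_k = 0, -2, -1/2, -2/3, -7/4, -59/15, …
ICs: h(0) = 0, h′(0) = -2, h′′(0) = -1, h′′′(0) = -4.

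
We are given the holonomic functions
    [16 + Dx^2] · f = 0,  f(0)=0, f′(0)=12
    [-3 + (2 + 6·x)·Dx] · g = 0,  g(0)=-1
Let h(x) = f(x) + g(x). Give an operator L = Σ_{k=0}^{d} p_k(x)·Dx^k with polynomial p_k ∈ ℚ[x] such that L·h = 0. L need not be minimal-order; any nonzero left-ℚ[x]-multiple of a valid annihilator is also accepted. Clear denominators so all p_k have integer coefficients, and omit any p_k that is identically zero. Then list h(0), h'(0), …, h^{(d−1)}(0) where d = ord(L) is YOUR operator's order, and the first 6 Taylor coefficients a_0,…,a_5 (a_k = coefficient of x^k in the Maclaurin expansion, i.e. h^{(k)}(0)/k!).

L = (-4368 - 18432·x - 27648·x^2) + (1760 + 17568·x + 55296·x^2 + 55296·x^3)·Dx + (-273 - 1152·x - 1728·x^2)·Dx^2 + (110 + 1098·x + 3456·x^2 + 3456·x^3)·Dx^3  (order 3).
h: a_k = -1, 21/2, 9/8, -539/16, 405/128, 24263/1280, …
ICs: h(0) = -1, h′(0) = 21/2, h′′(0) = 9/4.

f: a_k = 0, 12, 0, -32, 0, 128/5, …
g: a_k = -1, -3/2, 9/8, -27/16, 405/128, -1701/256, …
f+g: L₀ = lclm(L_f,L_g), ord ≤ 2+1.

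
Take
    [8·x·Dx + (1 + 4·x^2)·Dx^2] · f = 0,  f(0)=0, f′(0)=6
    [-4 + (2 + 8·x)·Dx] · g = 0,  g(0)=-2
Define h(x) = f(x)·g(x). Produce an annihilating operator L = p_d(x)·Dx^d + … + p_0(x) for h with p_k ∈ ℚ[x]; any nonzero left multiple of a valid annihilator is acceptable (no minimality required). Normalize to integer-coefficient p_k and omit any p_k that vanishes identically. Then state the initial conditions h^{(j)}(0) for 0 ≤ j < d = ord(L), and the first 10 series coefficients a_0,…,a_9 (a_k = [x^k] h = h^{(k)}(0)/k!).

L = (12 - 16·x - 16·x^2) + (-4 - 8·x + 48·x^2 + 64·x^3)·Dx + (1 + 8·x + 20·x^2 + 32·x^3 + 64·x^4)·Dx^2  (order 2).
h: a_k = 0, -12, -24, 40, -16, 248/5, -1744/5, 36208/35, -92896/35, 184280/21, …
ICs: h(0) = 0, h′(0) = -12.

f: a_k = 0, 6, 0, -8, 0, 96/5, 0, -384/7, 0, 512/3, …
g: a_k = -2, -4, 4, -8, 20, -56, 168, -528, 1716, -5720, …
Product ⇒ symmetric product L₀, ord ≤ 2.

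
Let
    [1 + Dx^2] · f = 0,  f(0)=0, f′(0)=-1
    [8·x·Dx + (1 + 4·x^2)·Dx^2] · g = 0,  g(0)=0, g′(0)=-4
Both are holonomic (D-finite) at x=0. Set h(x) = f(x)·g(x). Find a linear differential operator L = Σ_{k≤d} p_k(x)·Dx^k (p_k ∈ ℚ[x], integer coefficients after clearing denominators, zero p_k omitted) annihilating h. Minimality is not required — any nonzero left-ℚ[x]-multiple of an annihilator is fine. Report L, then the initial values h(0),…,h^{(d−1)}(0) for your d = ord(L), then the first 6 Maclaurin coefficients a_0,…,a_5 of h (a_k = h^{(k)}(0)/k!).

f: a_k = 0, -1, 0, 1/6, 0, -1/120, …
g: a_k = 0, -4, 0, 16/3, 0, -64/5, …
f·g: L₀ = L_f ⊗_s L_g, ord ≤ 2·2.
L = (85 + 944·x^2 + 416·x^4 + 256·x^6 + 256·x^8) + (144·x + 704·x^3 + 768·x^5 + 1024·x^7)·Dx + (90 + 992·x^2 + 576·x^4 + 512·x^6 + 512·x^8)·Dx^2 + (144·x + 704·x^3 + 768·x^5 + 1024·x^7)·Dx^3 + (5 + 48·x^2 + 160·x^4 + 256·x^6 + 256·x^8)·Dx^4  (order 4).
h: a_k = 0, 0, 4, 0, -6, 0, …
ICs: h(0) = 0, h′(0) = 0, h′′(0) = 8, h′′′(0) = 0.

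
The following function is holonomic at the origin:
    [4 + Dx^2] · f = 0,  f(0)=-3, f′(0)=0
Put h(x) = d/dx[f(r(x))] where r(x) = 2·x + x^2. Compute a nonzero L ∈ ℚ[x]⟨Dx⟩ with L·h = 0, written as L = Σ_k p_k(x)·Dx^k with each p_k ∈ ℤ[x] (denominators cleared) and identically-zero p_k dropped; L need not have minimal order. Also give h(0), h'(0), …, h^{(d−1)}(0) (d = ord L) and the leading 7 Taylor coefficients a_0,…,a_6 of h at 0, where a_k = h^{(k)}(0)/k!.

L = (19 + 64·x + 96·x^2 + 64·x^3 + 16·x^4) + (-3 - 3·x)·Dx + (1 + 2·x + x^2)·Dx^2  (order 2).
h: a_k = 0, 48, 72, -104, -320, -928/5, 1232/5, …
ICs: h(0) = 0, h′(0) = 48.

f: a_k = -3, 0, 6, 0, -2, 0, 4/15, …
h₀=f(r): pull back L_f along r ⇒ L₀.
h₀' ⇒ L via d/dx closure of L₀.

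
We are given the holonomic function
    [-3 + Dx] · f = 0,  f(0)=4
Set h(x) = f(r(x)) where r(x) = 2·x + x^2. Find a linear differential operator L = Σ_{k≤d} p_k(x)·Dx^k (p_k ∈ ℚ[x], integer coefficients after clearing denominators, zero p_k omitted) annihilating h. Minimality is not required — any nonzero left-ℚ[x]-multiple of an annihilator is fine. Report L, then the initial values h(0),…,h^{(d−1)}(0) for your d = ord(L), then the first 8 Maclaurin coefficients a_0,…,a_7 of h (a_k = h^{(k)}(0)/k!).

f: a_k = 4, 12, 18, 18, 27/2, 81/10, 81/20, 243/140, …
Substitute x→r, Dx→(1/r')Dx; clear ⇒ L₀.
L = (-6 - 6·x) + Dx  (order 1).
h: a_k = 4, 24, 84, 216, 450, 3996/5, 6246/5, 61452/35, …
ICs: h(0) = 4.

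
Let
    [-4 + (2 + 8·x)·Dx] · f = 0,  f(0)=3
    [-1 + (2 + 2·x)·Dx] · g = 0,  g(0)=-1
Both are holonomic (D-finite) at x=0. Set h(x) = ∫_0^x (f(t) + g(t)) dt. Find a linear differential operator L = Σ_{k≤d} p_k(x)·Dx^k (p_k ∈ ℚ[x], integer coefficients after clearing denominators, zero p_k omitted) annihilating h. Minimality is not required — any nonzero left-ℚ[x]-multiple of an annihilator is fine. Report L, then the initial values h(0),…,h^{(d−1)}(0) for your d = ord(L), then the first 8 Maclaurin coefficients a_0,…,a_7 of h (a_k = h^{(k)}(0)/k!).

f: a_k = 3, 6, -6, 12, -30, 84, -252, 792, …
g: a_k = -1, -1/2, 1/8, -1/16, 5/128, -7/256, 21/1024, -33/2048, …
f+g: L₀ = lclm(L_f,L_g), ord ≤ 1+1.
∫: right-multiply L₀ by Dx.
L = -2·Dx + (5 + 8·x)·Dx^2 + (2 + 10·x + 8·x^2)·Dx^3  (order 3).
h: a_k = 0, 2, 11/4, -47/24, 191/64, -767/128, 21497/1536, -36861/1024, …
ICs: h(0) = 0, h′(0) = 2, h′′(0) = 11/2.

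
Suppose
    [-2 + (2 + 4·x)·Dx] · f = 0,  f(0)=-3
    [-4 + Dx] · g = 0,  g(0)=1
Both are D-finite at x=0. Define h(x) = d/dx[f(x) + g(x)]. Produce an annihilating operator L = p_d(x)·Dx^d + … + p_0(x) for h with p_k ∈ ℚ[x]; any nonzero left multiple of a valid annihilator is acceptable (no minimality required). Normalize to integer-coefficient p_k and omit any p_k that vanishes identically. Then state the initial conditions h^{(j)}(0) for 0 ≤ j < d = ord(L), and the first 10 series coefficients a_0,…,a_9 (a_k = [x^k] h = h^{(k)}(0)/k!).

L = (-28 - 32·x) + (-13 - 64·x - 64·x^2)·Dx + (5 + 18·x + 16·x^2)·Dx^2  (order 2).
h: a_k = 1, 19, 55/2, 301/6, 709/24, 6931/120, -14801/720, 470941/5040, -5818931/40320, 104426851/362880, …
ICs: h(0) = 1, h′(0) = 19.

f: a_k = -3, -3, 3/2, -3/2, 15/8, -21/8, 63/16, -99/16, 1287/128, -2145/128, …
g: a_k = 1, 4, 8, 32/3, 32/3, 128/15, 256/45, 1024/315, 512/315, 2048/2835, …
h₀=f+g: left-lcm gives L₀, ord ≤ 2.
Derive L from L₀ (diff closure).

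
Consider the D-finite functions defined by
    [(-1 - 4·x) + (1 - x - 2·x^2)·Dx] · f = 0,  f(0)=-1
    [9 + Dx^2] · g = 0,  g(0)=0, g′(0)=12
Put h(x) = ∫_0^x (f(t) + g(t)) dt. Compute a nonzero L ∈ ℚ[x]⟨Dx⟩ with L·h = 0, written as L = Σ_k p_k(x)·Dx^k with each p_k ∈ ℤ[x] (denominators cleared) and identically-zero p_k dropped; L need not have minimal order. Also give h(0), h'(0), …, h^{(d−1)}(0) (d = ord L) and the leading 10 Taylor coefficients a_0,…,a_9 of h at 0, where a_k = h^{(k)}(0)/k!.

L = (117 + 486·x + 135·x^2 + 360·x^3 + 540·x^4 + 432·x^5)·Dx + (-45 + 63·x + 81·x^2 - 153·x^3 - 18·x^4 + 324·x^5 + 216·x^6)·Dx^2 + (13 + 54·x + 15·x^2 + 40·x^3 + 60·x^4 + 48·x^5)·Dx^3 + (-5 + 7·x + 9·x^2 - 17·x^3 - 2·x^4 + 36·x^5 + 24·x^6)·Dx^4  (order 4).
h: a_k = 0, -1, 11/2, -1, -23/4, -11/5, -43/20, -43/7, -12143/1120, -19, …
ICs: h(0) = 0, h′(0) = -1, h′′(0) = 11, h′′′(0) = -6.

f: a_k = -1, -1, -3, -5, -11, -21, -43, -85, -171, -341, …
g: a_k = 0, 12, 0, -18, 0, 81/10, 0, -243/140, 0, 243/1120, …
f+g: L₀ = lclm(L_f,L_g), ord ≤ 1+2.
h=∫h₀ ⇒ L = L₀·Dx.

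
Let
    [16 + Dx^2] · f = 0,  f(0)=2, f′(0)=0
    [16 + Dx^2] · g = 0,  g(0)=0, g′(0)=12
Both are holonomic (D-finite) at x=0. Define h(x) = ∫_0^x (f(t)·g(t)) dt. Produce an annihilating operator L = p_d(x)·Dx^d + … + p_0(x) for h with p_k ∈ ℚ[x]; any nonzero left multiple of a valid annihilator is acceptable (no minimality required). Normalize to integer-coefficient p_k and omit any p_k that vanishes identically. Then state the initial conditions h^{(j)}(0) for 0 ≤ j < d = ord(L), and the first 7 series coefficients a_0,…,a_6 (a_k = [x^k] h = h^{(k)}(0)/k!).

f: a_k = 2, 0, -16, 0, 64/3, 0, -512/45, …
g: a_k = 0, 12, 0, -32, 0, 128/5, 0, …
f·g: L₀ = L_f ⊗_s L_g, ord ≤ 2·2.
h=∫h₀ ⇒ L = L₀·Dx.
L = 64·Dx^2 + Dx^4  (order 4).
h: a_k = 0, 0, 12, 0, -64, 0, 2048/15, …
ICs: h(0) = 0, h′(0) = 0, h′′(0) = 24, h′′′(0) = 0.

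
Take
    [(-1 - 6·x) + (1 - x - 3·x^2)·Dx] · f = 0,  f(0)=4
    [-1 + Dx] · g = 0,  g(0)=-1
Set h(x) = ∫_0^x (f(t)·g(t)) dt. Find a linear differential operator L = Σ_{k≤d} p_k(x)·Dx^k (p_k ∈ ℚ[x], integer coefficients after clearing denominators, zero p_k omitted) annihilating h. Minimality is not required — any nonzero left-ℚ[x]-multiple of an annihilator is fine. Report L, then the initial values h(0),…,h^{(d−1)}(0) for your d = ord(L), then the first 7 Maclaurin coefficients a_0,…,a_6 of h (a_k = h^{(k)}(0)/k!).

L = (2 + 5·x - 3·x^2)·Dx + (-1 + x + 3·x^2)·Dx^2  (order 2).
h: a_k = 0, -4, -4, -22/3, -35/3, -677/30, -3793/90, …
ICs: h(0) = 0, h′(0) = -4.

f: a_k = 4, 4, 16, 28, 76, 160, 388, …
g: a_k = -1, -1, -1/2, -1/6, -1/24, -1/120, -1/720, …
L₀ := L_f ⊗_s L_g (sym. prod.), ord ≤ 1.
h=∫₀ˣh₀: take L = L₀·Dx.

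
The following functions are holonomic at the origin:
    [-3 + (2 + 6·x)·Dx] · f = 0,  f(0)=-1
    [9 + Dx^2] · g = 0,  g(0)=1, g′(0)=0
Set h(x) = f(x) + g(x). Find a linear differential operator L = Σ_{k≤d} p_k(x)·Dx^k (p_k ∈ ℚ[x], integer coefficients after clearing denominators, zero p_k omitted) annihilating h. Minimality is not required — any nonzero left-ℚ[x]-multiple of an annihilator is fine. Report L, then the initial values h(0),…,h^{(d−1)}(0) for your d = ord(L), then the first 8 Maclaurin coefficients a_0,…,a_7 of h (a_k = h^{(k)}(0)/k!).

L = (-63 - 216·x - 324·x^2) + (18 + 198·x + 648·x^2 + 648·x^3)·Dx + (-7 - 24·x - 36·x^2)·Dx^2 + (2 + 22·x + 72·x^2 + 72·x^3)·Dx^3  (order 3).
h: a_k = 0, -3/2, -27/8, -27/16, 837/128, -1701/256, 71361/5120, -72171/2048, …
ICs: h(0) = 0, h′(0) = -3/2, h′′(0) = -27/4.

f: a_k = -1, -3/2, 9/8, -27/16, 405/128, -1701/256, 15309/1024, -72171/2048, …
g: a_k = 1, 0, -9/2, 0, 27/8, 0, -81/80, 0, …
Weyl lclm of L_f,L_g ⇒ L₀ (ord ≤ 3).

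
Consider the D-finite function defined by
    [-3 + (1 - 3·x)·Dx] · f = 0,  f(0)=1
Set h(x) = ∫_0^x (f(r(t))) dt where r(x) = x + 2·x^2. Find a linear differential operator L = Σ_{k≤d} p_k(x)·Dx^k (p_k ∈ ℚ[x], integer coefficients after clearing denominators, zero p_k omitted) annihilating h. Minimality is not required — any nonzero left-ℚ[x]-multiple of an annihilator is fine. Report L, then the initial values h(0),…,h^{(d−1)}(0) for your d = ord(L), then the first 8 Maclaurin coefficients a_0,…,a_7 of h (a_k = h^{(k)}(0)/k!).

L = (3 + 12·x)·Dx + (-1 + 3·x + 6·x^2)·Dx^2  (order 2).
h: a_k = 0, 1, 3/2, 5, 63/4, 279/5, 405/2, 5319/7, …
ICs: h(0) = 0, h′(0) = 1.

f: a_k = 1, 3, 9, 27, 81, 243, 729, 2187, …
f∘r: x↦r, Dx↦Dx/r' in L_f ⇒ L₀.
∫: right-multiply L₀ by Dx.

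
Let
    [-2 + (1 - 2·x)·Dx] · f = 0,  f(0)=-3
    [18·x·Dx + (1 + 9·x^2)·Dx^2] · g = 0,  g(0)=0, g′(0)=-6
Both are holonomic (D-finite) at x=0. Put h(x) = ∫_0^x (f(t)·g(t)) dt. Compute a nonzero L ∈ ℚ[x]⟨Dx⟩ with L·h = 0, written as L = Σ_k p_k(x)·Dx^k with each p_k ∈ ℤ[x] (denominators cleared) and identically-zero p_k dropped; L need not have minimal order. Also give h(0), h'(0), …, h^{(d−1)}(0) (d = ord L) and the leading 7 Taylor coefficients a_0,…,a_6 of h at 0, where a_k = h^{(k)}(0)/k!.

f: a_k = -3, -6, -12, -24, -48, -96, -192, …
g: a_k = 0, -6, 0, 18, 0, -486/5, 0, …
L₀ := L_f ⊗_s L_g (sym. prod.), ord ≤ 2.
h=∫h₀ ⇒ L = L₀·Dx.
L = 36·x·Dx + (4 - 18·x + 72·x^2)·Dx^2 + (-1 + 2·x - 9·x^2 + 18·x^3)·Dx^3  (order 3).
h: a_k = 0, 0, 9, 12, 9/2, 36/5, 303/5, …
ICs: h(0) = 0, h′(0) = 0, h′′(0) = 18.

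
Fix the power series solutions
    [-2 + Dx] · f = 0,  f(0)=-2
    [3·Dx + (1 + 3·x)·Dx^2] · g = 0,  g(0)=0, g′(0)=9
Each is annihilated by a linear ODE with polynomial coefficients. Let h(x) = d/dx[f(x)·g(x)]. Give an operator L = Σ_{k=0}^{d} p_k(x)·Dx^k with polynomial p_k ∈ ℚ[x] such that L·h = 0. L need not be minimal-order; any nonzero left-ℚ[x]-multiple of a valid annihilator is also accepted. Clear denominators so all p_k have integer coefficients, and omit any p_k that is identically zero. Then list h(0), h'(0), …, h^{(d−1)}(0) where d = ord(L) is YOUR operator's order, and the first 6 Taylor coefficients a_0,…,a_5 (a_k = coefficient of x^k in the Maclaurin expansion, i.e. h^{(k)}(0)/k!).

f: a_k = -2, -4, -4, -8/3, -4/3, -8/15, …
g: a_k = 0, 9, -27/2, 27, -243/4, 729/5, …
Product ⇒ symmetric product L₀, ord ≤ 2.
Derive L from L₀ (diff closure).
L = (20 - 24·x + 72·x^2) + (-8 + 6·x - 72·x^2)·Dx + (-1 + 3·x + 18·x^2)·Dx^2  (order 2).
h: a_k = -18, -18, -108, 174, -663, 1980, …
ICs: h(0) = -18, h′(0) = -18.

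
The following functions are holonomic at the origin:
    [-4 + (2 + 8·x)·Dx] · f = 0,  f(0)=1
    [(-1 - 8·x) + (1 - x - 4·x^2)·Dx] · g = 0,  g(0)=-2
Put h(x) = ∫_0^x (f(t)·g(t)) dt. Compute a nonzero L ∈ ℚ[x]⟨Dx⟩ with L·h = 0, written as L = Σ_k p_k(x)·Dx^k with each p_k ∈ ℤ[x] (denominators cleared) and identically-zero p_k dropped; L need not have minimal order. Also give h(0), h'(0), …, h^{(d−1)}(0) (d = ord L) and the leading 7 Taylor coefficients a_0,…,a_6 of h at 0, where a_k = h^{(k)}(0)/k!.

f: a_k = 1, 2, -2, 4, -10, 28, -84, …
g: a_k = -2, -2, -10, -18, -58, -130, -362, …
L₀ := L_f ⊗_s L_g (sym. prod.), ord ≤ 1.
Integrate: L := L₀·Dx.
L = (3 + 10·x + 24·x^2)·Dx + (-1 - 3·x + 8·x^2 + 16·x^3)·Dx^2  (order 2).
h: a_k = 0, -2, -3, -10/3, -21/2, -62/5, -143/3, …
ICs: h(0) = 0, h′(0) = -2.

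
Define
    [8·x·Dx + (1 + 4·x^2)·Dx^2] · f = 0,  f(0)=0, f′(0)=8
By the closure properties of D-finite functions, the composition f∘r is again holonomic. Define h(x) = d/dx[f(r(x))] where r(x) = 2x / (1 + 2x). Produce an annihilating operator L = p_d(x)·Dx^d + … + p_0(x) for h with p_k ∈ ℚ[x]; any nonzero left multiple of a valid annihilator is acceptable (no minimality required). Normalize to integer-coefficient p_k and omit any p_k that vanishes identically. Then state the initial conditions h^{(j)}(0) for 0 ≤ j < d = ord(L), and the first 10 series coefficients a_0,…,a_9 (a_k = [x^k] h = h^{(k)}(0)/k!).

L = (4 + 40·x) + (1 + 4·x + 20·x^2)·Dx  (order 1).
h: a_k = 16, -64, -64, 1536, -4864, -11264, 142336, -344064, -1470464, 12763136, …
ICs: h(0) = 16.

f: a_k = 0, 8, 0, -32/3, 0, 128/5, 0, -512/7, 0, 2048/9, …
L₀ from L_f via x↦r, Dx↦r'^{-1}Dx.
Derive L from L₀ (diff closure).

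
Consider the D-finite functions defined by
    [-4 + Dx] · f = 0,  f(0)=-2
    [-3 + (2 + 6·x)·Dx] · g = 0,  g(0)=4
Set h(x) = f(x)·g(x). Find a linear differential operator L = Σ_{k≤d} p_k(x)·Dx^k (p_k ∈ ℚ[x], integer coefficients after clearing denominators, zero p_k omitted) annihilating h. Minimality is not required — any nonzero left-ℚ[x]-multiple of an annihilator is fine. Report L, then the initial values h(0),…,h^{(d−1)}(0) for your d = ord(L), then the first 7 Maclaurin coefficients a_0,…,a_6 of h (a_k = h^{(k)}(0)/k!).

f: a_k = -2, -8, -16, -64/3, -64/3, -256/15, -512/45, …
g: a_k = 4, 6, -9/2, 27/4, -405/32, 1701/64, -15309/256, …
Product ⇒ symmetric product L₀, ord ≤ 1.
L = (-11 - 24·x) + (2 + 6·x)·Dx  (order 1).
h: a_k = -8, -44, -103, -953/6, -8161/48, -76883/480, -497863/5760, …
ICs: h(0) = -8.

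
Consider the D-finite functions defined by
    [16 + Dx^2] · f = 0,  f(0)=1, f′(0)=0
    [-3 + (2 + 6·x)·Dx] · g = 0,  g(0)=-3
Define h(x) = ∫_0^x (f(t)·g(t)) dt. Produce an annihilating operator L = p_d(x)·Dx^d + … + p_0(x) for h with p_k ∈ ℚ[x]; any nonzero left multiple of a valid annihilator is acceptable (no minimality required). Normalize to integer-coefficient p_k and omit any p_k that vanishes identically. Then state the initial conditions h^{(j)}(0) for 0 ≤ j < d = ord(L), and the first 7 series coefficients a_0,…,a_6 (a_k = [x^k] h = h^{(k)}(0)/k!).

L = (91 + 384·x + 576·x^2)·Dx + (-12 - 36·x)·Dx^2 + (4 + 24·x + 36·x^2)·Dx^3  (order 3).
h: a_k = 0, -3, -9/4, 73/8, 495/64, -6337/640, -2341/512, …
ICs: h(0) = 0, h′(0) = -3, h′′(0) = -9/2.

f: a_k = 1, 0, -8, 0, 32/3, 0, -256/45, …
g: a_k = -3, -9/2, 27/8, -81/16, 1215/128, -5103/256, 45927/1024, …
Sym-product of L_f,L_g gives L₀ (≤ ord 2).
h=∫h₀ ⇒ L = L₀·Dx.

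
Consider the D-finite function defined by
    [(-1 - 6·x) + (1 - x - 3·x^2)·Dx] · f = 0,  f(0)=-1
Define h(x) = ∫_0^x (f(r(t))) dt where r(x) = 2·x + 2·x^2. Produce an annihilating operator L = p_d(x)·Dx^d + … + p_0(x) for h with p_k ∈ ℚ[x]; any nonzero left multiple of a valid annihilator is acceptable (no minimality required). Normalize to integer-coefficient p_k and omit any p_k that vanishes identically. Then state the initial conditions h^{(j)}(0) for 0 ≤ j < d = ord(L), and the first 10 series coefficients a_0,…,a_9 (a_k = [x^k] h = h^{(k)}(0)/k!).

L = (2 + 28·x + 72·x^2 + 48·x^3)·Dx + (-1 + 2·x + 14·x^2 + 24·x^3 + 12·x^4)·Dx^2  (order 2).
h: a_k = 0, -1, -1, -6, -22, -488/5, -444, -14488/7, -9880, -47856, …
ICs: h(0) = 0, h′(0) = -1.

f: a_k = -1, -1, -4, -7, -19, -40, -97, -217, -508, -1159, …
Substitute x→r, Dx→(1/r')Dx; clear ⇒ L₀.
h=∫₀ˣh₀: take L = L₀·Dx.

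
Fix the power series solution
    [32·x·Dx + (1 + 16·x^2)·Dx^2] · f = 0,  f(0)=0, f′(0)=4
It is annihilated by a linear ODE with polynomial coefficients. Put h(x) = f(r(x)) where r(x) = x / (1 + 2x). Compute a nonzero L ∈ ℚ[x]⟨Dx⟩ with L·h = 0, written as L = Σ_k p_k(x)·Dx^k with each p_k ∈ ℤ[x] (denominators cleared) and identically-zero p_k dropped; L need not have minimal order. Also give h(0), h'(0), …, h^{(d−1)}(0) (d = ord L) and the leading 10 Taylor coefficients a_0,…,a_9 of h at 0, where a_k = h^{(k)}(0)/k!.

L = (4 + 40·x)·Dx + (1 + 4·x + 20·x^2)·Dx^2  (order 2).
h: a_k = 0, 4, -8, -16/3, 96, -1216/5, -1408/3, 35584/7, -10752, -367616/9, …
ICs: h(0) = 0, h′(0) = 4.

f: a_k = 0, 4, 0, -64/3, 0, 1024/5, 0, -16384/7, 0, 262144/9, …
f∘r: x↦r, Dx↦Dx/r' in L_f ⇒ L₀.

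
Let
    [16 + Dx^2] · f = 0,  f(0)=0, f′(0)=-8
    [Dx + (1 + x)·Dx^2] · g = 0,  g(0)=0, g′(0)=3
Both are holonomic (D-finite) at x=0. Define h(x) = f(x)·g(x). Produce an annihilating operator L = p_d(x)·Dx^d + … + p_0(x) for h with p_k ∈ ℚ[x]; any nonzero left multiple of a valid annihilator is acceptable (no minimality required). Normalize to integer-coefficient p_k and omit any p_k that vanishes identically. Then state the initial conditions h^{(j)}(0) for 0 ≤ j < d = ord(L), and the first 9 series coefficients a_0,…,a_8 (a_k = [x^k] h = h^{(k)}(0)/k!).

f: a_k = 0, -8, 0, 64/3, 0, -256/15, 0, 2048/315, 0, …
g: a_k = 0, 3, -3/2, 1, -3/4, 3/5, -1/2, 3/7, -3/8, …
Product ⇒ symmetric product L₀, ord ≤ 4.
L = (15072 + 62976·x + 97024·x^2 + 65536·x^3 + 16384·x^4) + (1984 + 6080·x + 6144·x^2 + 2048·x^3)·Dx + (1950 + 8000·x + 12192·x^2 + 8192·x^3 + 2048·x^4)·Dx^2 + (124 + 380·x + 384·x^2 + 128·x^3)·Dx^3 + (63 + 254·x + 383·x^2 + 256·x^3 + 64·x^4)·Dx^4  (order 4).
h: a_k = 0, 0, -24, 12, 56, -26, -104/3, 68/5, 248/21, …
ICs: h(0) = 0, h′(0) = 0, h′′(0) = -48, h′′′(0) = 72.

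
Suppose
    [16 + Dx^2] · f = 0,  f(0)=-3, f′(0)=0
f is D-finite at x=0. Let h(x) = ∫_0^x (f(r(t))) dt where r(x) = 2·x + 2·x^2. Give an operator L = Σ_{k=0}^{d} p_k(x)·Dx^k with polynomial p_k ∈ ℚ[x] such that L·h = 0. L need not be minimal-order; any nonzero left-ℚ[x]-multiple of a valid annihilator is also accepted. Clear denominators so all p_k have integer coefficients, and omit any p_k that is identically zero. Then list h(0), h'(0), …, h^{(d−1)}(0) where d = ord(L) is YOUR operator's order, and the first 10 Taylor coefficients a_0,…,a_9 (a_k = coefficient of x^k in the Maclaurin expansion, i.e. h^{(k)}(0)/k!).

f: a_k = -3, 0, 24, 0, -32, 0, 256/15, 0, -512/105, 0, …
Change of var in L_f (x↦r) gives L₀.
h=∫h₀ ⇒ L = L₀·Dx.
L = (64 + 384·x + 768·x^2 + 512·x^3)·Dx - 2·Dx^2 + (1 + 2·x)·Dx^3  (order 3).
h: a_k = 0, -3, 0, 32, 48, -416/5, -1024/3, -29696/105, 2816/5, 1535488/945, …
ICs: h(0) = 0, h′(0) = -3, h′′(0) = 0.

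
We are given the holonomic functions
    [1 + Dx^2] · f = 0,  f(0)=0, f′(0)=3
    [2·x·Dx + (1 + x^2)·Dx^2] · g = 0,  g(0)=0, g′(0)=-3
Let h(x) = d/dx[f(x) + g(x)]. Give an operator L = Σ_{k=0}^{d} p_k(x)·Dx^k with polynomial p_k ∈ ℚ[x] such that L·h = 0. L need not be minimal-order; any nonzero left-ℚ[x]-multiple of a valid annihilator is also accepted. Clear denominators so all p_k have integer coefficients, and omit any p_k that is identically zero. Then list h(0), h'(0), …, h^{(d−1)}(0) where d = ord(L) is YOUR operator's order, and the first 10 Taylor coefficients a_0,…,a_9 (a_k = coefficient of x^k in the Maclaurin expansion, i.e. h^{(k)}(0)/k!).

f: a_k = 0, 3, 0, -1/2, 0, 1/40, 0, -1/1680, 0, 1/120960, …
g: a_k = 0, -3, 0, 1, 0, -3/5, 0, 3/7, 0, -1/3, …
Weyl lclm of L_f,L_g ⇒ L₀ (ord ≤ 4).
h₀' ⇒ L via d/dx closure of L₀.
L = (-22·x + 28·x^3 + 2·x^5) + (-1 + 7·x^2 + 9·x^4 + x^6)·Dx + (-22·x + 28·x^3 + 2·x^5)·Dx^2 + (-1 + 7·x^2 + 9·x^4 + x^6)·Dx^3  (order 3).
h: a_k = 0, 0, 3/2, 0, -23/8, 0, 719/240, 0, -40319/13440, 0, …
ICs: h(0) = 0, h′(0) = 0, h′′(0) = 3.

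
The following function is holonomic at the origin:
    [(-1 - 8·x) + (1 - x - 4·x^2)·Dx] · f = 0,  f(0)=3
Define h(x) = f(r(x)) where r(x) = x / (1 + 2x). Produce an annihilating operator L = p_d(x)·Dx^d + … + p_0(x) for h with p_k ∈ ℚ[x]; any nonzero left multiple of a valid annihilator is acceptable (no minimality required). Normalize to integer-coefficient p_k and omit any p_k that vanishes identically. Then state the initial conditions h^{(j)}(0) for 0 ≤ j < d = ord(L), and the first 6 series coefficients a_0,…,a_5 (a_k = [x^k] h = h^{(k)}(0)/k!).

f: a_k = 3, 3, 15, 27, 87, 195, …
L₀ from L_f via x↦r, Dx↦r'^{-1}Dx.
L = (1 + 10·x) + (-1 - 5·x - 4·x^2 + 4·x^3)·Dx  (order 1).
h: a_k = 3, 3, 9, -21, 81, -285, …
ICs: h(0) = 3.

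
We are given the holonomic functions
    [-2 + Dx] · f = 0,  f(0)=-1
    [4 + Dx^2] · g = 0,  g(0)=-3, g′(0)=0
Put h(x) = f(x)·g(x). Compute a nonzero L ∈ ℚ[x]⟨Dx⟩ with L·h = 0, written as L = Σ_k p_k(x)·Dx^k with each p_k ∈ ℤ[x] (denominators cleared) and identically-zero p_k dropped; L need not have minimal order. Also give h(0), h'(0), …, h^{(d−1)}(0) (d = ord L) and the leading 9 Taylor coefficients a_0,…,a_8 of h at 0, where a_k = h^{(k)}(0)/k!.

L = 8 - 4·Dx + Dx^2  (order 2).
h: a_k = 3, 6, 0, -8, -8, -16/5, 0, 64/105, 32/105, …
ICs: h(0) = 3, h′(0) = 6.

f: a_k = -1, -2, -2, -4/3, -2/3, -4/15, -4/45, -8/315, -2/315, …
g: a_k = -3, 0, 6, 0, -2, 0, 4/15, 0, -2/105, …
Sym-product of L_f,L_g gives L₀ (≤ ord 2).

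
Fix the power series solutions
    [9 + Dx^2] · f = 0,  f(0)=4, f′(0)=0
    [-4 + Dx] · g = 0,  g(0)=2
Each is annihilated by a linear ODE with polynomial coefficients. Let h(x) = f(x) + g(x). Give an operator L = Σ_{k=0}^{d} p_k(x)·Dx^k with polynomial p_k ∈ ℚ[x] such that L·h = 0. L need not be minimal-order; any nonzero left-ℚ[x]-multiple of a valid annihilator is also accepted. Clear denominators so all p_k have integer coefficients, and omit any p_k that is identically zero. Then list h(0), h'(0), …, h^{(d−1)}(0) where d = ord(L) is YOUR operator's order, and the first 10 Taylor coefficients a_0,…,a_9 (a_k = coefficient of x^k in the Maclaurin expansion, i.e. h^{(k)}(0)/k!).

L = -36 + 9·Dx - 4·Dx^2 + Dx^3  (order 3).
h: a_k = 6, 8, -2, 64/3, 209/6, 256/15, 1319/180, 2048/315, 39329/10080, 4096/2835, …
ICs: h(0) = 6, h′(0) = 8, h′′(0) = -4.

f: a_k = 4, 0, -18, 0, 27/2, 0, -81/20, 0, 729/1120, 0, …
g: a_k = 2, 8, 16, 64/3, 64/3, 256/15, 512/45, 2048/315, 1024/315, 4096/2835, …
Weyl lclm of L_f,L_g ⇒ L₀ (ord ≤ 3).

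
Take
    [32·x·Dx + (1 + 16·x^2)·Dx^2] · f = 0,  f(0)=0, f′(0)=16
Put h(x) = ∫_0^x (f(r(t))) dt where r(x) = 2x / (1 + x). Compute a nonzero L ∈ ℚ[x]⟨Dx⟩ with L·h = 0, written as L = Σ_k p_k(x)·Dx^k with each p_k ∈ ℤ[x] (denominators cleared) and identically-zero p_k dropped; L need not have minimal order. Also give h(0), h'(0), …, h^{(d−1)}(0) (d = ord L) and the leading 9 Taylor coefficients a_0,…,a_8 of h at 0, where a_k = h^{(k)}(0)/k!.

L = (2 + 130·x)·Dx^2 + (1 + 2·x + 65·x^2)·Dx^3  (order 3).
h: a_k = 0, 0, 16, -32/3, -488/3, 2016/5, 55376/15, -372832/21, -713444/7, …
ICs: h(0) = 0, h′(0) = 0, h′′(0) = 32.

f: a_k = 0, 16, 0, -256/3, 0, 4096/5, 0, -65536/7, 0, …
Substitute x→r, Dx→(1/r')Dx; clear ⇒ L₀.
h=∫h₀ ⇒ L = L₀·Dx.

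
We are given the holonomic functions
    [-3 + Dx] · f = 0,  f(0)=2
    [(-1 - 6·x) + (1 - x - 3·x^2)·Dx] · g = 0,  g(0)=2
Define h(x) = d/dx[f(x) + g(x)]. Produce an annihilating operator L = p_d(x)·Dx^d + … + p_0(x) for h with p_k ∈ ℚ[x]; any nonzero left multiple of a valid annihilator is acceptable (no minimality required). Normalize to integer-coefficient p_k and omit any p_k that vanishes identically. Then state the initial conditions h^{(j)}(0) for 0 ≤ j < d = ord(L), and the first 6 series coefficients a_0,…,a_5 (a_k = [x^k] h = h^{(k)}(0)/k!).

f: a_k = 2, 6, 9, 9, 27/4, 81/20, …
g: a_k = 2, 2, 8, 14, 38, 80, …
f+g: L₀ = lclm(L_f,L_g), ord ≤ 1+1.
h=h₀': d/dx-closure on L₀ ⇒ L.
L = (54 + 774·x + 864·x^2 + 2916·x^3 + 1458·x^4) + (-33 - 252·x - 477·x^2 - 864·x^3 + 405·x^4 + 486·x^5)·Dx + (5 - 2·x + 63·x^2 - 36·x^3 - 297·x^4 - 162·x^5)·Dx^2  (order 2).
h: a_k = 8, 34, 69, 179, 1681/4, 23523/20, …
ICs: h(0) = 8, h′(0) = 34.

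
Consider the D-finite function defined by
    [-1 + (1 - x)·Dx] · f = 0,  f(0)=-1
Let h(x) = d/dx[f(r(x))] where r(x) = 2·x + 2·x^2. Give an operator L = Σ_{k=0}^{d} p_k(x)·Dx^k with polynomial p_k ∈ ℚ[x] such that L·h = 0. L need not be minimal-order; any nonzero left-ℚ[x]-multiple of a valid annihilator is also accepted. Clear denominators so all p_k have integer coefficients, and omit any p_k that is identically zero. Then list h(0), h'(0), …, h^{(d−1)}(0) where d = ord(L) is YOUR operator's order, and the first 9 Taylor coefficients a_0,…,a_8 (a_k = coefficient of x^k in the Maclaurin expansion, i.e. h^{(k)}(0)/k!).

f: a_k = -1, -1, -1, -1, -1, -1, -1, -1, -1, …
Change of var in L_f (x↦r) gives L₀.
Derive L from L₀ (diff closure).
L = (6 + 12·x + 12·x^2) + (-1 + 6·x^2 + 4·x^3)·Dx  (order 1).
h: a_k = -2, -12, -48, -176, -600, -1968, -6272, -19584, -60192, …
ICs: h(0) = -2.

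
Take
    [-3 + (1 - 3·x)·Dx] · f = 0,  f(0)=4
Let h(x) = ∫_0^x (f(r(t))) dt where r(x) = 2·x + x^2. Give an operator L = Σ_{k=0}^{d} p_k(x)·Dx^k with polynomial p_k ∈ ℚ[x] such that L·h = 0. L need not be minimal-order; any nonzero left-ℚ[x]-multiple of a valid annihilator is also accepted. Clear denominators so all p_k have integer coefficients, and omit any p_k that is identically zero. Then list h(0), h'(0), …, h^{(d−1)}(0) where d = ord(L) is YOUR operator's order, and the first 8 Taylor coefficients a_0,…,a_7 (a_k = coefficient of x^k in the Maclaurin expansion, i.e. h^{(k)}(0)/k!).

L = (6 + 6·x)·Dx + (-1 + 6·x + 3·x^2)·Dx^2  (order 2).
h: a_k = 0, 4, 12, 52, 252, 6516/5, 7020, 272268/7, …
ICs: h(0) = 0, h′(0) = 4.

f: a_k = 4, 12, 36, 108, 324, 972, 2916, 8748, …
f∘r: x↦r, Dx↦Dx/r' in L_f ⇒ L₀.
Integrate: L := L₀·Dx.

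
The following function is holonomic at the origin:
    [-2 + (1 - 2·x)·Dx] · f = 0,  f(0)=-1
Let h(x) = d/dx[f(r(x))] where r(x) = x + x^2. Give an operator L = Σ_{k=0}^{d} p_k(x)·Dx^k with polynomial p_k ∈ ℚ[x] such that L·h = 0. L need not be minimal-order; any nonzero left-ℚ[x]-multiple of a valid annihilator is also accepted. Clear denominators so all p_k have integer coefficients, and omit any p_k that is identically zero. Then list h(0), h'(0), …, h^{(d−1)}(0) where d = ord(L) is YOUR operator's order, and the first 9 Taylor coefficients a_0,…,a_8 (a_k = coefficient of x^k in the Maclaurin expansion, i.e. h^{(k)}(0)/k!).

L = (6 + 12·x + 12·x^2) + (-1 + 6·x^2 + 4·x^3)·Dx  (order 1).
h: a_k = -2, -12, -48, -176, -600, -1968, -6272, -19584, -60192, …
ICs: h(0) = -2.

f: a_k = -1, -2, -4, -8, -16, -32, -64, -128, -256, …
h₀=f(r): pull back L_f along r ⇒ L₀.
Derive L from L₀ (diff closure).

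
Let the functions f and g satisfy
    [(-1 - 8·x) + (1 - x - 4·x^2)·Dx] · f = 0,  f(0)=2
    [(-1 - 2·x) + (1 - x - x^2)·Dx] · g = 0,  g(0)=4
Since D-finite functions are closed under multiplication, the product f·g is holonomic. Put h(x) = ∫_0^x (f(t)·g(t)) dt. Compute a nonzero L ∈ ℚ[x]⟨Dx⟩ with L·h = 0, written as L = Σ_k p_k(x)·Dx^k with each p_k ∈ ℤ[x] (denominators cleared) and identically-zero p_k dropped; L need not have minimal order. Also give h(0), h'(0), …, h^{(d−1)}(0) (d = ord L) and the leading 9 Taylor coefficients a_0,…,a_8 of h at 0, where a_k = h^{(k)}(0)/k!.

f: a_k = 2, 2, 10, 18, 58, 130, 362, 882, 2330, …
g: a_k = 4, 4, 8, 12, 20, 32, 52, 84, 136, …
Product ⇒ symmetric product L₀, ord ≤ 1.
h=∫h₀ ⇒ L = L₀·Dx.
L = (-2 - 8·x + 15·x^2 + 16·x^3)·Dx + (1 - 2·x - 4·x^2 + 5·x^3 + 4·x^4)·Dx^2  (order 2).
h: a_k = 0, 8, 8, 64/3, 38, 448/5, 560/3, 3016/7, 958, …
ICs: h(0) = 0, h′(0) = 8.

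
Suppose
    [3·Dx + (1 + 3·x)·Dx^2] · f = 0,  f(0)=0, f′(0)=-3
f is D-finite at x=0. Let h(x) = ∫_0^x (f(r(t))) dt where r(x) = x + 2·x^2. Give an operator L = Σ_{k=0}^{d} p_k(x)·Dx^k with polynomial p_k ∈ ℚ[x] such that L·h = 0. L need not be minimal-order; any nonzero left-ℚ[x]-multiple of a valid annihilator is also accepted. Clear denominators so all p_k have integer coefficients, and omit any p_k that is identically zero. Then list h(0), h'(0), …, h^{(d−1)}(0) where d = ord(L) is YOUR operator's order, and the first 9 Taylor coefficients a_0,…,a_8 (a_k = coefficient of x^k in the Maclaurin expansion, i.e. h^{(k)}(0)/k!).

L = (-1 + 12·x + 24·x^2)·Dx^2 + (1 + 7·x + 18·x^2 + 24·x^3)·Dx^3  (order 3).
h: a_k = 0, 0, -3/2, -1/2, 9/4, -63/20, 9/10, 99/14, -1053/56, …
ICs: h(0) = 0, h′(0) = 0, h′′(0) = -3.

f: a_k = 0, -3, 9/2, -9, 81/4, -243/5, 243/2, -2187/7, 6561/8, …
h₀=f(r): pull back L_f along r ⇒ L₀.
h=∫₀ˣh₀: take L = L₀·Dx.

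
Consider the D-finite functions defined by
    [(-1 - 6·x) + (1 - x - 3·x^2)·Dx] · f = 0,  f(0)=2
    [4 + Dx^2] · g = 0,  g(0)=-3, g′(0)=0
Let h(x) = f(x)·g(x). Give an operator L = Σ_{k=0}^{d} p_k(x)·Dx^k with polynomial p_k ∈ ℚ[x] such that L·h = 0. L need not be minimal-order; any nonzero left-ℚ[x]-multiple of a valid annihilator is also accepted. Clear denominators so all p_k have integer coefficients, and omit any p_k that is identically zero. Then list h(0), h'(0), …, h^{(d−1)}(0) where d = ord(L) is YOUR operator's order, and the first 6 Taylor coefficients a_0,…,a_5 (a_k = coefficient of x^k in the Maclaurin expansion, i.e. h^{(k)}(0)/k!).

f: a_k = 2, 2, 8, 14, 38, 80, …
g: a_k = -3, 0, 6, 0, -2, 0, …
Sym-product of L_f,L_g gives L₀ (≤ ord 2).
L = (2 + 4·x + 12·x^2) + (2 + 12·x)·Dx + (-1 + x + 3·x^2)·Dx^2  (order 2).
h: a_k = -6, -6, -12, -30, -70, -160, …
ICs: h(0) = -6, h′(0) = -6.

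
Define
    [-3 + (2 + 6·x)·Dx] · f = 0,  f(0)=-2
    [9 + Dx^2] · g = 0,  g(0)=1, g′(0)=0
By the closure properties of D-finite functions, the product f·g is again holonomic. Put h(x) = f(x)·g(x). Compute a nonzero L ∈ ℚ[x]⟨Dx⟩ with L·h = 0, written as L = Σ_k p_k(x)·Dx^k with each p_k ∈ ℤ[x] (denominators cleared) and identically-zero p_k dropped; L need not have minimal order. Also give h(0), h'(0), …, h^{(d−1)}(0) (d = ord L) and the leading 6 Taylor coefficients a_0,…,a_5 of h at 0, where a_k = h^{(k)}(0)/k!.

f: a_k = -2, -3, 9/4, -27/8, 405/64, -1701/128, …
g: a_k = 1, 0, -9/2, 0, 27/8, 0, …
L₀ := L_f ⊗_s L_g (sym. prod.), ord ≤ 2.
L = (63 + 216·x + 324·x^2) + (-12 - 36·x)·Dx + (4 + 24·x + 36·x^2)·Dx^2  (order 2).
h: a_k = -2, -3, 45/4, 81/8, -675/64, -1053/128, …
ICs: h(0) = -2, h′(0) = -3.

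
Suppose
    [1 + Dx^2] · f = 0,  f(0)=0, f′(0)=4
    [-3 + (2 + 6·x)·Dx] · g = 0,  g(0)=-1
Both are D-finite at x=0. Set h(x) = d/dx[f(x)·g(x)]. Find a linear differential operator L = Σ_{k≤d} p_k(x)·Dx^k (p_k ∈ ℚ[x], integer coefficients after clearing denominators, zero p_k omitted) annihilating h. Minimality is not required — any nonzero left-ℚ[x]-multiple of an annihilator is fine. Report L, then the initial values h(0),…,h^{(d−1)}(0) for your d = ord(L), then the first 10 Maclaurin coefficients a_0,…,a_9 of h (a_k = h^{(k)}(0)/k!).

L = (133 + 2352·x + 4104·x^2 + 1728·x^3 + 1296·x^4) + (276 + 540·x - 1296·x^2 - 1296·x^3)·Dx + (124 + 840·x + 1836·x^2 + 1728·x^3 + 1296·x^4)·Dx^2  (order 2).
h: a_k = -4, -12, 31/2, -23, 5699/96, -24483/160, 4655323/11520, -1468555/1344, 7750542983/2580480, -12938977921/1548288, …
ICs: h(0) = -4, h′(0) = -12.

f: a_k = 0, 4, 0, -2/3, 0, 1/30, 0, -1/1260, 0, 1/90720, …
g: a_k = -1, -3/2, 9/8, -27/16, 405/128, -1701/256, 15309/1024, -72171/2048, 2814669/32768, -14073345/65536, …
Sym-product of L_f,L_g gives L₀ (≤ ord 2).
Derive L from L₀ (diff closure).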